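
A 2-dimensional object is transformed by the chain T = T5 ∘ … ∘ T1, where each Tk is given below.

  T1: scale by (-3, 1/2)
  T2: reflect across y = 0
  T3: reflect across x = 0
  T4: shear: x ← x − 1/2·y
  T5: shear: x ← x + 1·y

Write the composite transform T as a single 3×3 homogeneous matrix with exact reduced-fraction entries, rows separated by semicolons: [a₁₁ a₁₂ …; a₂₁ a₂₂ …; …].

T1 = [-3 0 0; 0 1/2 0; 0 0 1]
T2·T1 = [-3 0 0; 0 -1/2 0; 0 0 1]
T3·…·T1 = [3 0 0; 0 -1/2 0; 0 0 1]
T4·…·T1 = [3 1/4 0; 0 -1/2 0; 0 0 1]
T5·…·T1 = [3 -1/4 0; 0 -1/2 0; 0 0 1]

T = [3 -1/4 0; 0 -1/2 0; 0 0 1]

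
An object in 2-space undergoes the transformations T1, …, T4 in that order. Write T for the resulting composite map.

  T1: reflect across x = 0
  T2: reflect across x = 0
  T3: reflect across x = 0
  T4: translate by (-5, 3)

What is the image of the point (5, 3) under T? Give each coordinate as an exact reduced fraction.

T(p) = (-10, 6)

T1 reflect across x = 0: (5, 3) → (-5, 3)
T2 reflect across x = 0: (-5, 3) → (5, 3)
T3 reflect across x = 0: (5, 3) → (-5, 3)
T4 translate by (-5, 3): (-5, 3) → (-10, 6)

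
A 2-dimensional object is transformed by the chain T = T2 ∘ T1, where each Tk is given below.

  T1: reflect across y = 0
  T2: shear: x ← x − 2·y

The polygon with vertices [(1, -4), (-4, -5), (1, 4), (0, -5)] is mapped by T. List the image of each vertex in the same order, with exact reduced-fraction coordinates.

T1 reflect across y = 0: (1, -4) → (1, 4); (-4, -5) → (-4, 5); (1, 4) → (1, -4); (0, -5) → (0, 5)
T2 shear: x ← x − 2·y: (1, 4) → (-7, 4); (-4, 5) → (-14, 5); (1, -4) → (9, -4); (0, 5) → (-10, 5)

image vertices: (-7, 4), (-14, 5), (9, -4), (-10, 5)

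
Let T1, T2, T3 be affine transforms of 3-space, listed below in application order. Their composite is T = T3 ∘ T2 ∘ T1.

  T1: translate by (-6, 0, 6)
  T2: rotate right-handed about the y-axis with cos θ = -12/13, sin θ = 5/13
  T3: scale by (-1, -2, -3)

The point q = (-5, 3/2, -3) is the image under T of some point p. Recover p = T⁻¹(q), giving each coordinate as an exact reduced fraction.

T1 = [1 0 0 -6; 0 1 0 0; 0 0 1 6; 0 0 0 1]
T2·T1 = [-12/13 0 5/13 102/13; 0 1 0 0; -5/13 0 -12/13 -42/13; 0 0 0 1]
T3·…·T1 = [12/13 0 -5/13 -102/13; 0 -2 0 0; 15/13 0 36/13 126/13; 0 0 0 1]
det M = -6; M⁻¹ = [12/13 0 5/39 6; 0 -1/2 0 0; -5/13 0 4/13 -6; 0 0 0 1]
M⁻¹ · (-5, 3/2, -3)ᵀ = (1, -3/4, -5)ᵀ

p = (1, -3/4, -5)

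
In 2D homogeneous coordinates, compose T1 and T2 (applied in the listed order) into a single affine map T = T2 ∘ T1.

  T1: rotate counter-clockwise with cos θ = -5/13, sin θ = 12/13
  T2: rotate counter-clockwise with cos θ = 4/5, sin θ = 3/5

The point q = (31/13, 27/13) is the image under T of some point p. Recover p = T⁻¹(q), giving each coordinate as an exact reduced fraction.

T1 = [-5/13 -12/13 0; 12/13 -5/13 0; 0 0 1]
T2·T1 = [-56/65 -33/65 0; 33/65 -56/65 0; 0 0 1]
det M = 1; M⁻¹ = [-56/65 33/65 0; -33/65 -56/65 0; 0 0 1]
M⁻¹ · (31/13, 27/13)ᵀ = (-1, -3)ᵀ

p = (-1, -3)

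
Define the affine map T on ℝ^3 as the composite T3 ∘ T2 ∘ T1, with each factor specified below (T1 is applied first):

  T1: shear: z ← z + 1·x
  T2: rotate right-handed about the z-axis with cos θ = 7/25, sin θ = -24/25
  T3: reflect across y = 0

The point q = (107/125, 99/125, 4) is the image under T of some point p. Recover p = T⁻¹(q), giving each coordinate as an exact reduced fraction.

p = (1, 3/5, 3)

T1 = [1 0 0 0; 0 1 0 0; 1 0 1 0; 0 0 0 1]
T2·T1 = [7/25 24/25 0 0; -24/25 7/25 0 0; 1 0 1 0; 0 0 0 1]
T3·…·T1 = [7/25 24/25 0 0; 24/25 -7/25 0 0; 1 0 1 0; 0 0 0 1]
det M = -1; M⁻¹ = [7/25 24/25 0 0; 24/25 -7/25 0 0; -7/25 -24/25 1 0; 0 0 0 1]
M⁻¹ · (107/125, 99/125, 4)ᵀ = (1, 3/5, 3)ᵀ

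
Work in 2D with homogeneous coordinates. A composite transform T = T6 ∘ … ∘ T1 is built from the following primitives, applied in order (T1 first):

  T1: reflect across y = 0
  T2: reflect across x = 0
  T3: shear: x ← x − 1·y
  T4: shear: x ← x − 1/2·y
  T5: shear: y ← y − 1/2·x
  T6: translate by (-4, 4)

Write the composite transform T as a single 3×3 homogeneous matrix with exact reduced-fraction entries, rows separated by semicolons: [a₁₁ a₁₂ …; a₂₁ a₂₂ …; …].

T1 = [1 0 0; 0 -1 0; 0 0 1]
T2·T1 = [-1 0 0; 0 -1 0; 0 0 1]
T3·…·T1 = [-1 1 0; 0 -1 0; 0 0 1]
T4·…·T1 = [-1 3/2 0; 0 -1 0; 0 0 1]
T5·…·T1 = [-1 3/2 0; 1/2 -7/4 0; 0 0 1]
T6·…·T1 = [-1 3/2 -4; 1/2 -7/4 4; 0 0 1]

T = [-1 3/2 -4; 1/2 -7/4 4; 0 0 1]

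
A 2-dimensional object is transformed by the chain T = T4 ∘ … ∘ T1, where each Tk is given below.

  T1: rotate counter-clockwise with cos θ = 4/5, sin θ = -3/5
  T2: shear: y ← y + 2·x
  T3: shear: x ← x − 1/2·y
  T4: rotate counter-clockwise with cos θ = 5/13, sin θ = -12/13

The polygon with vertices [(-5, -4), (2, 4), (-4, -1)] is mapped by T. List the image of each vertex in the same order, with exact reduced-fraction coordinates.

T1 rotate counter-clockwise with cos θ = 4/5, sin θ = -3/5: (-5, -4) → (-32/5, -1/5); (2, 4) → (4, 2); (-4, -1) → (-19/5, 8/5)
T2 shear: y ← y + 2·x: (-32/5, -1/5) → (-32/5, -13); (4, 2) → (4, 10); (-19/5, 8/5) → (-19/5, -6)
T3 shear: x ← x − 1/2·y: (-32/5, -13) → (1/10, -13); (4, 10) → (-1, 10); (-19/5, -6) → (-4/5, -6)
T4 rotate counter-clockwise with cos θ = 5/13, sin θ = -12/13: (1/10, -13) → (-311/26, -331/65); (-1, 10) → (115/13, 62/13); (-4/5, -6) → (-76/13, -102/65)

image vertices: (-311/26, -331/65), (115/13, 62/13), (-76/13, -102/65)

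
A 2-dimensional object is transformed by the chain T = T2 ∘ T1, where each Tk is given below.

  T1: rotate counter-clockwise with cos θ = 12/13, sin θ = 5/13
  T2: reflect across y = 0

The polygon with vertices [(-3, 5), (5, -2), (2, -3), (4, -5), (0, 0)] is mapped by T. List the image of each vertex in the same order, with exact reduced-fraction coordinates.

image vertices: (-61/13, -45/13), (70/13, -1/13), (3, 2), (73/13, 40/13), (0, 0)

T1 rotate counter-clockwise with cos θ = 12/13, sin θ = 5/13: (-3, 5) → (-61/13, 45/13); (5, -2) → (70/13, 1/13); (2, -3) → (3, -2); (4, -5) → (73/13, -40/13); (0, 0) → (0, 0)
T2 reflect across y = 0: (-61/13, 45/13) → (-61/13, -45/13); (70/13, 1/13) → (70/13, -1/13); (3, -2) → (3, 2); (73/13, -40/13) → (73/13, 40/13); (0, 0) → (0, 0)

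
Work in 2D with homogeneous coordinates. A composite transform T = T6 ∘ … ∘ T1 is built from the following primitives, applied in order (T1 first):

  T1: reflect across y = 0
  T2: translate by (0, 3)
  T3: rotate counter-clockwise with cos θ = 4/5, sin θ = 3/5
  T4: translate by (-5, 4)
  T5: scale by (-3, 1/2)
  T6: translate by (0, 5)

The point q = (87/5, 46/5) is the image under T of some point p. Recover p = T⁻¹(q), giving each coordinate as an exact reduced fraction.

p = (2, -1)

T1 = [1 0 0; 0 -1 0; 0 0 1]
T2·T1 = [1 0 0; 0 -1 3; 0 0 1]
T3·…·T1 = [4/5 3/5 -9/5; 3/5 -4/5 12/5; 0 0 1]
T4·…·T1 = [4/5 3/5 -34/5; 3/5 -4/5 32/5; 0 0 1]
T5·…·T1 = [-12/5 -9/5 102/5; 3/10 -2/5 16/5; 0 0 1]
T6·…·T1 = [-12/5 -9/5 102/5; 3/10 -2/5 41/5; 0 0 1]
det M = 3/2; M⁻¹ = [-4/15 6/5 -22/5; -1/5 -8/5 86/5; 0 0 1]
M⁻¹ · (87/5, 46/5)ᵀ = (2, -1)ᵀ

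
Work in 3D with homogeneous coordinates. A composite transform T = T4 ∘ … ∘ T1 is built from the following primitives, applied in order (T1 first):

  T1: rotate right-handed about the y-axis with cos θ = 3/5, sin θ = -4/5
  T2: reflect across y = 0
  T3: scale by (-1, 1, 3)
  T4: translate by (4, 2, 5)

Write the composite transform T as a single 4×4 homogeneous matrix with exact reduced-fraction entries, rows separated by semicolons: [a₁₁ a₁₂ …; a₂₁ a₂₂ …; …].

T1 = [3/5 0 -4/5 0; 0 1 0 0; 4/5 0 3/5 0; 0 0 0 1]
T2·T1 = [3/5 0 -4/5 0; 0 -1 0 0; 4/5 0 3/5 0; 0 0 0 1]
T3·…·T1 = [-3/5 0 4/5 0; 0 -1 0 0; 12/5 0 9/5 0; 0 0 0 1]
T4·…·T1 = [-3/5 0 4/5 4; 0 -1 0 2; 12/5 0 9/5 5; 0 0 0 1]

T = [-3/5 0 4/5 4; 0 -1 0 2; 12/5 0 9/5 5; 0 0 0 1]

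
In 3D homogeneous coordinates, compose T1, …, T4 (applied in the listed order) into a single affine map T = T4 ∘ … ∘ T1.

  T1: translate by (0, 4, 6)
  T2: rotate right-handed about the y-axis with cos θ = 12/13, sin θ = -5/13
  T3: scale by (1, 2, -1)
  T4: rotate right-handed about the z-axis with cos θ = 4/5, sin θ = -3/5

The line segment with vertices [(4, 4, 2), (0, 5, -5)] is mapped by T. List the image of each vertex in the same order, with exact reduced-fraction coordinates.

image vertices: (656/65, 808/65, -116/13), (682/65, 951/65, -12/13)

T1 translate by (0, 4, 6): (4, 4, 2) → (4, 8, 8); (0, 5, -5) → (0, 9, 1)
T2 rotate right-handed about the y-axis with cos θ = 12/13, sin θ = -5/13: (4, 8, 8) → (8/13, 8, 116/13); (0, 9, 1) → (-5/13, 9, 12/13)
T3 scale by (1, 2, -1): (8/13, 8, 116/13) → (8/13, 16, -116/13); (-5/13, 9, 12/13) → (-5/13, 18, -12/13)
T4 rotate right-handed about the z-axis with cos θ = 4/5, sin θ = -3/5: (8/13, 16, -116/13) → (656/65, 808/65, -116/13); (-5/13, 18, -12/13) → (682/65, 951/65, -12/13)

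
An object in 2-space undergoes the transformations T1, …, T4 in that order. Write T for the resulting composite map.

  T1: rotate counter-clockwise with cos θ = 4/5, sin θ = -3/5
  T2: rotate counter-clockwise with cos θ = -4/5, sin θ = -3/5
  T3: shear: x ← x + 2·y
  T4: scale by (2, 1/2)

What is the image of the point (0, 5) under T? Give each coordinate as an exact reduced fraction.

T(p) = (-20, -5/2)

T1 rotate counter-clockwise with cos θ = 4/5, sin θ = -3/5: (0, 5) → (3, 4)
T2 rotate counter-clockwise with cos θ = -4/5, sin θ = -3/5: (3, 4) → (0, -5)
T3 shear: x ← x + 2·y: (0, -5) → (-10, -5)
T4 scale by (2, 1/2): (-10, -5) → (-20, -5/2)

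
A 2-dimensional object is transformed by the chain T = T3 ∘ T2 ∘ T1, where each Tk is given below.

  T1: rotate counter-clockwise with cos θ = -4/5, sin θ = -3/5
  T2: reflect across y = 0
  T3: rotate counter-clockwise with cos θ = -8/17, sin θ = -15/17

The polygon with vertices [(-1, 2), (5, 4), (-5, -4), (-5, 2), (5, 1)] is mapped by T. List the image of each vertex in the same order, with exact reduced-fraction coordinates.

image vertices: (-1/17, -38/17), (529/85, -128/85), (-529/85, 128/85), (-313/85, -334/85), (421/85, 103/85)

T1 rotate counter-clockwise with cos θ = -4/5, sin θ = -3/5: (-1, 2) → (2, -1); (5, 4) → (-8/5, -31/5); (-5, -4) → (8/5, 31/5); (-5, 2) → (26/5, 7/5); (5, 1) → (-17/5, -19/5)
T2 reflect across y = 0: (2, -1) → (2, 1); (-8/5, -31/5) → (-8/5, 31/5); (8/5, 31/5) → (8/5, -31/5); (26/5, 7/5) → (26/5, -7/5); (-17/5, -19/5) → (-17/5, 19/5)
T3 rotate counter-clockwise with cos θ = -8/17, sin θ = -15/17: (2, 1) → (-1/17, -38/17); (-8/5, 31/5) → (529/85, -128/85); (8/5, -31/5) → (-529/85, 128/85); (26/5, -7/5) → (-313/85, -334/85); (-17/5, 19/5) → (421/85, 103/85)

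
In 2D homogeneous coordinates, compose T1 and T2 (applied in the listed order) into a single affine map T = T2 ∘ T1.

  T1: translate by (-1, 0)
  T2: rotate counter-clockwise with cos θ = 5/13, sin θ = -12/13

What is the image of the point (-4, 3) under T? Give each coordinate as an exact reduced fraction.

T(p) = (11/13, 75/13)

T1 translate by (-1, 0): (-4, 3) → (-5, 3)
T2 rotate counter-clockwise with cos θ = 5/13, sin θ = -12/13: (-5, 3) → (11/13, 75/13)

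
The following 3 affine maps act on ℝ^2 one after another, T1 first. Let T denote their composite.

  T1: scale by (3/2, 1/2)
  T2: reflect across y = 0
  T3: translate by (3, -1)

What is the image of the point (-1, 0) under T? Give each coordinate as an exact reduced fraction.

T(p) = (3/2, -1)

T1 scale by (3/2, 1/2): (-1, 0) → (-3/2, 0)
T2 reflect across y = 0: (-3/2, 0) → (-3/2, 0)
T3 translate by (3, -1): (-3/2, 0) → (3/2, -1)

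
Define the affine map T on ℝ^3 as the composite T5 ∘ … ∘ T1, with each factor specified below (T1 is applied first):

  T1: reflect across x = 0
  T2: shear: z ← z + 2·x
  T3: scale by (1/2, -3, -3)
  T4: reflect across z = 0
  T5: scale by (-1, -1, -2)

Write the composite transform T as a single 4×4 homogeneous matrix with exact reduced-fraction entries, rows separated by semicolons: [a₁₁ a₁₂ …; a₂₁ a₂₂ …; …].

T1 = [-1 0 0 0; 0 1 0 0; 0 0 1 0; 0 0 0 1]
T2·T1 = [-1 0 0 0; 0 1 0 0; -2 0 1 0; 0 0 0 1]
T3·…·T1 = [-1/2 0 0 0; 0 -3 0 0; 6 0 -3 0; 0 0 0 1]
T4·…·T1 = [-1/2 0 0 0; 0 -3 0 0; -6 0 3 0; 0 0 0 1]
T5·…·T1 = [1/2 0 0 0; 0 3 0 0; 12 0 -6 0; 0 0 0 1]

T = [1/2 0 0 0; 0 3 0 0; 12 0 -6 0; 0 0 0 1]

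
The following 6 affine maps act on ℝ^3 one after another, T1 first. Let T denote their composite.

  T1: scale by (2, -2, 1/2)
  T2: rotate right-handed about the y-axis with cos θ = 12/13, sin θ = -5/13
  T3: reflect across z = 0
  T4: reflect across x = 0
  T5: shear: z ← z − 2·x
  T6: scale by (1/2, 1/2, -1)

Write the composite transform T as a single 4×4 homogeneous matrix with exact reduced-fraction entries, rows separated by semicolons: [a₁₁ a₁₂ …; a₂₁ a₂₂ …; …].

T1 = [2 0 0 0; 0 -2 0 0; 0 0 1/2 0; 0 0 0 1]
T2·T1 = [24/13 0 -5/26 0; 0 -2 0 0; 10/13 0 6/13 0; 0 0 0 1]
T3·…·T1 = [24/13 0 -5/26 0; 0 -2 0 0; -10/13 0 -6/13 0; 0 0 0 1]
T4·…·T1 = [-24/13 0 5/26 0; 0 -2 0 0; -10/13 0 -6/13 0; 0 0 0 1]
T5·…·T1 = [-24/13 0 5/26 0; 0 -2 0 0; 38/13 0 -11/13 0; 0 0 0 1]
T6·…·T1 = [-12/13 0 5/52 0; 0 -1 0 0; -38/13 0 11/13 0; 0 0 0 1]

T = [-12/13 0 5/52 0; 0 -1 0 0; -38/13 0 11/13 0; 0 0 0 1]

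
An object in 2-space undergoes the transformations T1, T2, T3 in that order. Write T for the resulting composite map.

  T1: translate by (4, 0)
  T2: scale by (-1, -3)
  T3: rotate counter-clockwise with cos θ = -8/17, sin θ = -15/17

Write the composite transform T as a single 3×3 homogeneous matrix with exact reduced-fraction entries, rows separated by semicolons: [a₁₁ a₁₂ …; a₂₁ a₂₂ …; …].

T1 = [1 0 4; 0 1 0; 0 0 1]
T2·T1 = [-1 0 -4; 0 -3 0; 0 0 1]
T3·…·T1 = [8/17 -45/17 32/17; 15/17 24/17 60/17; 0 0 1]

T = [8/17 -45/17 32/17; 15/17 24/17 60/17; 0 0 1]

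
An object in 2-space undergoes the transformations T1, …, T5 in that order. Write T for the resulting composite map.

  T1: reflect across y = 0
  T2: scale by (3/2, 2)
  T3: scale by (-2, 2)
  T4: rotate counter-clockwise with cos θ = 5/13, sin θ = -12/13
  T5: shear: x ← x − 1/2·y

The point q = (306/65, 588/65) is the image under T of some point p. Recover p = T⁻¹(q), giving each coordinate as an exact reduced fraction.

p = (8/5, -3)

T1 = [1 0 0; 0 -1 0; 0 0 1]
T2·T1 = [3/2 0 0; 0 -2 0; 0 0 1]
T3·…·T1 = [-3 0 0; 0 -4 0; 0 0 1]
T4·…·T1 = [-15/13 -48/13 0; 36/13 -20/13 0; 0 0 1]
T5·…·T1 = [-33/13 -38/13 0; 36/13 -20/13 0; 0 0 1]
det M = 12; M⁻¹ = [-5/39 19/78 0; -3/13 -11/52 0; 0 0 1]
M⁻¹ · (306/65, 588/65)ᵀ = (8/5, -3)ᵀ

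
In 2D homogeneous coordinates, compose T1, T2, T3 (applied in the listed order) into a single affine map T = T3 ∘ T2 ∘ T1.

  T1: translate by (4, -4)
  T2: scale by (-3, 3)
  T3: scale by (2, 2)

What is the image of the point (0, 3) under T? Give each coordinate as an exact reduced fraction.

T1 translate by (4, -4): (0, 3) → (4, -1)
T2 scale by (-3, 3): (4, -1) → (-12, -3)
T3 scale by (2, 2): (-12, -3) → (-24, -6)

T(p) = (-24, -6)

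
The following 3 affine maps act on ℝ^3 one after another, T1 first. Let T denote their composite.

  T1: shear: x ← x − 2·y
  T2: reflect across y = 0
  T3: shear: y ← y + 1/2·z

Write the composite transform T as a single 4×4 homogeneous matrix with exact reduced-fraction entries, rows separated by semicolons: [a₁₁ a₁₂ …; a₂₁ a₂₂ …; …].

T1 = [1 -2 0 0; 0 1 0 0; 0 0 1 0; 0 0 0 1]
T2·T1 = [1 -2 0 0; 0 -1 0 0; 0 0 1 0; 0 0 0 1]
T3·…·T1 = [1 -2 0 0; 0 -1 1/2 0; 0 0 1 0; 0 0 0 1]

T = [1 -2 0 0; 0 -1 1/2 0; 0 0 1 0; 0 0 0 1]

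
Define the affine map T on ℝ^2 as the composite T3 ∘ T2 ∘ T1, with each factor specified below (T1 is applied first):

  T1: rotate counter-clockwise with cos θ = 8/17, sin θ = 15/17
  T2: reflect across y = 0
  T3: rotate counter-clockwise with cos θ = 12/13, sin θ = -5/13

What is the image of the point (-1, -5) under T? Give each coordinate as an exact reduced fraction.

T(p) = (83/17, 25/17)

T1 rotate counter-clockwise with cos θ = 8/17, sin θ = 15/17: (-1, -5) → (67/17, -55/17)
T2 reflect across y = 0: (67/17, -55/17) → (67/17, 55/17)
T3 rotate counter-clockwise with cos θ = 12/13, sin θ = -5/13: (67/17, 55/17) → (83/17, 25/17)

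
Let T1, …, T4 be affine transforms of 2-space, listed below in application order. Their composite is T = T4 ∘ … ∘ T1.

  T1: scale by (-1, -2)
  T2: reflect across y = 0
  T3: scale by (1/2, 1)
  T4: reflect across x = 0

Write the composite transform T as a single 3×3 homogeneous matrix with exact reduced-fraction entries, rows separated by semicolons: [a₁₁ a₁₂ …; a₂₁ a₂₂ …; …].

T1 = [-1 0 0; 0 -2 0; 0 0 1]
T2·T1 = [-1 0 0; 0 2 0; 0 0 1]
T3·…·T1 = [-1/2 0 0; 0 2 0; 0 0 1]
T4·…·T1 = [1/2 0 0; 0 2 0; 0 0 1]

T = [1/2 0 0; 0 2 0; 0 0 1]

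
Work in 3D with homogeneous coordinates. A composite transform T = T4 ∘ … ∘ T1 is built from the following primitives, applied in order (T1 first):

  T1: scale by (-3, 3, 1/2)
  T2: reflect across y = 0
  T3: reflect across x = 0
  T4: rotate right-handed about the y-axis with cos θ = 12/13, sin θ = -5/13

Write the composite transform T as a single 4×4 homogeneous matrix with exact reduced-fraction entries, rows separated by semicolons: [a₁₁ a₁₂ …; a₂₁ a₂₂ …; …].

T = [36/13 0 -5/26 0; 0 -3 0 0; 15/13 0 6/13 0; 0 0 0 1]

T1 = [-3 0 0 0; 0 3 0 0; 0 0 1/2 0; 0 0 0 1]
T2·T1 = [-3 0 0 0; 0 -3 0 0; 0 0 1/2 0; 0 0 0 1]
T3·…·T1 = [3 0 0 0; 0 -3 0 0; 0 0 1/2 0; 0 0 0 1]
T4·…·T1 = [36/13 0 -5/26 0; 0 -3 0 0; 15/13 0 6/13 0; 0 0 0 1]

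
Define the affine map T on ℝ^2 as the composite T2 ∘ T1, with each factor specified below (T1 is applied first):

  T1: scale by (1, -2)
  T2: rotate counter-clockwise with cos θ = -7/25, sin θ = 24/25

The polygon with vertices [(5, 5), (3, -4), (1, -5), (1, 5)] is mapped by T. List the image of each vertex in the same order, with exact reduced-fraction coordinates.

T1 scale by (1, -2): (5, 5) → (5, -10); (3, -4) → (3, 8); (1, -5) → (1, 10); (1, 5) → (1, -10)
T2 rotate counter-clockwise with cos θ = -7/25, sin θ = 24/25: (5, -10) → (41/5, 38/5); (3, 8) → (-213/25, 16/25); (1, 10) → (-247/25, -46/25); (1, -10) → (233/25, 94/25)

image vertices: (41/5, 38/5), (-213/25, 16/25), (-247/25, -46/25), (233/25, 94/25)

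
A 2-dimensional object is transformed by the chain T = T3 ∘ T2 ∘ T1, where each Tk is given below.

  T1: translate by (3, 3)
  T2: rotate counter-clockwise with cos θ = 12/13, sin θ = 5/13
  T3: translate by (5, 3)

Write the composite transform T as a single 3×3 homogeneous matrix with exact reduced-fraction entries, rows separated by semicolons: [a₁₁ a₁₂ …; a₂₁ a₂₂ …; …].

T1 = [1 0 3; 0 1 3; 0 0 1]
T2·T1 = [12/13 -5/13 21/13; 5/13 12/13 51/13; 0 0 1]
T3·…·T1 = [12/13 -5/13 86/13; 5/13 12/13 90/13; 0 0 1]

T = [12/13 -5/13 86/13; 5/13 12/13 90/13; 0 0 1]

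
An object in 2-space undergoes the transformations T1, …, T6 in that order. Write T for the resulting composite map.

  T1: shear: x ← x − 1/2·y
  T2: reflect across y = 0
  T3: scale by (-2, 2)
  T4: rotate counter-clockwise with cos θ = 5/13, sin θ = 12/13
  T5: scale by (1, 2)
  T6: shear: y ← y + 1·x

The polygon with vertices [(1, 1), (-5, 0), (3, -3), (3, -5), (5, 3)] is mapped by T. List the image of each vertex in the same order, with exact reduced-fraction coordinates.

image vertices: (19/13, -25/13), (50/13, 290/13), (-9, -21), (-175/13, -339/13), (37/13, -191/13)

T1 shear: x ← x − 1/2·y: (1, 1) → (1/2, 1); (-5, 0) → (-5, 0); (3, -3) → (9/2, -3); (3, -5) → (11/2, -5); (5, 3) → (7/2, 3)
T2 reflect across y = 0: (1/2, 1) → (1/2, -1); (-5, 0) → (-5, 0); (9/2, -3) → (9/2, 3); (11/2, -5) → (11/2, 5); (7/2, 3) → (7/2, -3)
T3 scale by (-2, 2): (1/2, -1) → (-1, -2); (-5, 0) → (10, 0); (9/2, 3) → (-9, 6); (11/2, 5) → (-11, 10); (7/2, -3) → (-7, -6)
T4 rotate counter-clockwise with cos θ = 5/13, sin θ = 12/13: (-1, -2) → (19/13, -22/13); (10, 0) → (50/13, 120/13); (-9, 6) → (-9, -6); (-11, 10) → (-175/13, -82/13); (-7, -6) → (37/13, -114/13)
T5 scale by (1, 2): (19/13, -22/13) → (19/13, -44/13); (50/13, 120/13) → (50/13, 240/13); (-9, -6) → (-9, -12); (-175/13, -82/13) → (-175/13, -164/13); (37/13, -114/13) → (37/13, -228/13)
T6 shear: y ← y + 1·x: (19/13, -44/13) → (19/13, -25/13); (50/13, 240/13) → (50/13, 290/13); (-9, -12) → (-9, -21); (-175/13, -164/13) → (-175/13, -339/13); (37/13, -228/13) → (37/13, -191/13)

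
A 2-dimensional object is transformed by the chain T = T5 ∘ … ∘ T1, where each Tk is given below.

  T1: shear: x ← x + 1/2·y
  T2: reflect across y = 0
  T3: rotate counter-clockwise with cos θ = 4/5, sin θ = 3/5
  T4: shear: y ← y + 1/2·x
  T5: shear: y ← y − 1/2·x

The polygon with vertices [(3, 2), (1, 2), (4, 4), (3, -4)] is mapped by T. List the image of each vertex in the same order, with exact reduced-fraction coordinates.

image vertices: (22/5, 4/5), (14/5, -2/5), (36/5, 2/5), (-8/5, 19/5)

T1 shear: x ← x + 1/2·y: (3, 2) → (4, 2); (1, 2) → (2, 2); (4, 4) → (6, 4); (3, -4) → (1, -4)
T2 reflect across y = 0: (4, 2) → (4, -2); (2, 2) → (2, -2); (6, 4) → (6, -4); (1, -4) → (1, 4)
T3 rotate counter-clockwise with cos θ = 4/5, sin θ = 3/5: (4, -2) → (22/5, 4/5); (2, -2) → (14/5, -2/5); (6, -4) → (36/5, 2/5); (1, 4) → (-8/5, 19/5)
T4 shear: y ← y + 1/2·x: (22/5, 4/5) → (22/5, 3); (14/5, -2/5) → (14/5, 1); (36/5, 2/5) → (36/5, 4); (-8/5, 19/5) → (-8/5, 3)
T5 shear: y ← y − 1/2·x: (22/5, 3) → (22/5, 4/5); (14/5, 1) → (14/5, -2/5); (36/5, 4) → (36/5, 2/5); (-8/5, 3) → (-8/5, 19/5)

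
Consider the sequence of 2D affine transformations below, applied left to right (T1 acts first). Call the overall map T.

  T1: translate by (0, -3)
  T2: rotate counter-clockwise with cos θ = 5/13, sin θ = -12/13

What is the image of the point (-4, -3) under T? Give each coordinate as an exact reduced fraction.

T(p) = (-92/13, 18/13)

T1 translate by (0, -3): (-4, -3) → (-4, -6)
T2 rotate counter-clockwise with cos θ = 5/13, sin θ = -12/13: (-4, -6) → (-92/13, 18/13)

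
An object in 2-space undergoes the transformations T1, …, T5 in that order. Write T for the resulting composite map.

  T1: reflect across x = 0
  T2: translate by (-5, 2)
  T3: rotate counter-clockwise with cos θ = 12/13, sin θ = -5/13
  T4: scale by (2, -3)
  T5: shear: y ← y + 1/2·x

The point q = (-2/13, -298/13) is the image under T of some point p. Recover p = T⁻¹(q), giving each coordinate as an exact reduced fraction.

p = (-2, 5)

T1 = [-1 0 0; 0 1 0; 0 0 1]
T2·T1 = [-1 0 -5; 0 1 2; 0 0 1]
T3·…·T1 = [-12/13 5/13 -50/13; 5/13 12/13 49/13; 0 0 1]
T4·…·T1 = [-24/13 10/13 -100/13; -15/13 -36/13 -147/13; 0 0 1]
T5·…·T1 = [-24/13 10/13 -100/13; -27/13 -31/13 -197/13; 0 0 1]
det M = 6; M⁻¹ = [-31/78 -5/39 -5; 9/26 -4/13 -2; 0 0 1]
M⁻¹ · (-2/13, -298/13)ᵀ = (-2, 5)ᵀ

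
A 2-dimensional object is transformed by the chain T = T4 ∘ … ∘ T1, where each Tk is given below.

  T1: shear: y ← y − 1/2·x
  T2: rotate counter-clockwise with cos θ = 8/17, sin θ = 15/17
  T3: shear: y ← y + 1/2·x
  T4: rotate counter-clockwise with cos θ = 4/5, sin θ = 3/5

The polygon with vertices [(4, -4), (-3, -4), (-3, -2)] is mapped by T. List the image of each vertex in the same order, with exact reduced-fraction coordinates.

image vertices: (269/85, 658/85), (183/68, -77/34), (423/340, -557/170)

T1 shear: y ← y − 1/2·x: (4, -4) → (4, -6); (-3, -4) → (-3, -5/2); (-3, -2) → (-3, -1/2)
T2 rotate counter-clockwise with cos θ = 8/17, sin θ = 15/17: (4, -6) → (122/17, 12/17); (-3, -5/2) → (27/34, -65/17); (-3, -1/2) → (-33/34, -49/17)
T3 shear: y ← y + 1/2·x: (122/17, 12/17) → (122/17, 73/17); (27/34, -65/17) → (27/34, -233/68); (-33/34, -49/17) → (-33/34, -229/68)
T4 rotate counter-clockwise with cos θ = 4/5, sin θ = 3/5: (122/17, 73/17) → (269/85, 658/85); (27/34, -233/68) → (183/68, -77/34); (-33/34, -229/68) → (423/340, -557/170)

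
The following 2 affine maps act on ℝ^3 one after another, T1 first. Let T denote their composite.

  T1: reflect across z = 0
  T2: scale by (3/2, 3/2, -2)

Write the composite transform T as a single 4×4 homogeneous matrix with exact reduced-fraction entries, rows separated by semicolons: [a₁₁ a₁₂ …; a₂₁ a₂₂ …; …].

T1 = [1 0 0 0; 0 1 0 0; 0 0 -1 0; 0 0 0 1]
T2·T1 = [3/2 0 0 0; 0 3/2 0 0; 0 0 2 0; 0 0 0 1]

T = [3/2 0 0 0; 0 3/2 0 0; 0 0 2 0; 0 0 0 1]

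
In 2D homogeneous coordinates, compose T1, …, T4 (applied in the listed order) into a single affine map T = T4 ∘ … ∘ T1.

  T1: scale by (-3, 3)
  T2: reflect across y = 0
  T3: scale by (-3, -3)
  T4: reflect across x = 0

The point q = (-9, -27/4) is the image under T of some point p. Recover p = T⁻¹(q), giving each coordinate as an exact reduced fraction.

p = (1, -3/4)

T1 = [-3 0 0; 0 3 0; 0 0 1]
T2·T1 = [-3 0 0; 0 -3 0; 0 0 1]
T3·…·T1 = [9 0 0; 0 9 0; 0 0 1]
T4·…·T1 = [-9 0 0; 0 9 0; 0 0 1]
det M = -81; M⁻¹ = [-1/9 0 0; 0 1/9 0; 0 0 1]
M⁻¹ · (-9, -27/4)ᵀ = (1, -3/4)ᵀ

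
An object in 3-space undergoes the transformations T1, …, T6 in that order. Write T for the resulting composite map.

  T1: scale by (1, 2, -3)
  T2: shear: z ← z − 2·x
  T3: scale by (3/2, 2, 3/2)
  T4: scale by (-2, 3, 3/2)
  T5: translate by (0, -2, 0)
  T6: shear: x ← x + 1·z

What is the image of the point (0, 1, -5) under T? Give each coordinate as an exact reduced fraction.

T1 scale by (1, 2, -3): (0, 1, -5) → (0, 2, 15)
T2 shear: z ← z − 2·x: (0, 2, 15) → (0, 2, 15)
T3 scale by (3/2, 2, 3/2): (0, 2, 15) → (0, 4, 45/2)
T4 scale by (-2, 3, 3/2): (0, 4, 45/2) → (0, 12, 135/4)
T5 translate by (0, -2, 0): (0, 12, 135/4) → (0, 10, 135/4)
T6 shear: x ← x + 1·z: (0, 10, 135/4) → (135/4, 10, 135/4)

T(p) = (135/4, 10, 135/4)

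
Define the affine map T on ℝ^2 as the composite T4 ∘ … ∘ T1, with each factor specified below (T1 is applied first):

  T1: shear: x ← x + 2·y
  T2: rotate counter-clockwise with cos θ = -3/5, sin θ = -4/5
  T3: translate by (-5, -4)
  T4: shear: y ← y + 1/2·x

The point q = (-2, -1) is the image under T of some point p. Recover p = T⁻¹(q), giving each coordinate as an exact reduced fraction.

p = (-5, 0)

T1 = [1 2 0; 0 1 0; 0 0 1]
T2·T1 = [-3/5 -2/5 0; -4/5 -11/5 0; 0 0 1]
T3·…·T1 = [-3/5 -2/5 -5; -4/5 -11/5 -4; 0 0 1]
T4·…·T1 = [-3/5 -2/5 -5; -11/10 -12/5 -13/2; 0 0 1]
det M = 1; M⁻¹ = [-12/5 2/5 -47/5; 11/10 -3/5 8/5; 0 0 1]
M⁻¹ · (-2, -1)ᵀ = (-5, 0)ᵀ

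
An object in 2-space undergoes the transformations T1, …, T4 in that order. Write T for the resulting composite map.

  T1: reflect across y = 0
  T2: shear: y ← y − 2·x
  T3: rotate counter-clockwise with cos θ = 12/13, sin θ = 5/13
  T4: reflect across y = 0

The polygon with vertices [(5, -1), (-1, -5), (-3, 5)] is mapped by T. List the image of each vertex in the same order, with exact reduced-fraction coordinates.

T1 reflect across y = 0: (5, -1) → (5, 1); (-1, -5) → (-1, 5); (-3, 5) → (-3, -5)
T2 shear: y ← y − 2·x: (5, 1) → (5, -9); (-1, 5) → (-1, 7); (-3, -5) → (-3, 1)
T3 rotate counter-clockwise with cos θ = 12/13, sin θ = 5/13: (5, -9) → (105/13, -83/13); (-1, 7) → (-47/13, 79/13); (-3, 1) → (-41/13, -3/13)
T4 reflect across y = 0: (105/13, -83/13) → (105/13, 83/13); (-47/13, 79/13) → (-47/13, -79/13); (-41/13, -3/13) → (-41/13, 3/13)

image vertices: (105/13, 83/13), (-47/13, -79/13), (-41/13, 3/13)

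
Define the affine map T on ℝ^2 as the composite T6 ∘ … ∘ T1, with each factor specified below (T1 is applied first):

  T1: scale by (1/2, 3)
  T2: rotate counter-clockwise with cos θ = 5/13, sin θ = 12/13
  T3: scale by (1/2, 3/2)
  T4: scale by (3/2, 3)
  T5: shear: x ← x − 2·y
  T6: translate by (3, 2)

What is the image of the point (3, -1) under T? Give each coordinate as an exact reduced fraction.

T(p) = (357/104, 79/26)

T1 scale by (1/2, 3): (3, -1) → (3/2, -3)
T2 rotate counter-clockwise with cos θ = 5/13, sin θ = 12/13: (3/2, -3) → (87/26, 3/13)
T3 scale by (1/2, 3/2): (87/26, 3/13) → (87/52, 9/26)
T4 scale by (3/2, 3): (87/52, 9/26) → (261/104, 27/26)
T5 shear: x ← x − 2·y: (261/104, 27/26) → (45/104, 27/26)
T6 translate by (3, 2): (45/104, 27/26) → (357/104, 79/26)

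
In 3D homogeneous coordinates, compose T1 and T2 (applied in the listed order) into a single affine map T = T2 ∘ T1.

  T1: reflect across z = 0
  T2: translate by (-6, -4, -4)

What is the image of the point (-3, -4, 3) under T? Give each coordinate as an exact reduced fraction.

T1 reflect across z = 0: (-3, -4, 3) → (-3, -4, -3)
T2 translate by (-6, -4, -4): (-3, -4, -3) → (-9, -8, -7)

T(p) = (-9, -8, -7)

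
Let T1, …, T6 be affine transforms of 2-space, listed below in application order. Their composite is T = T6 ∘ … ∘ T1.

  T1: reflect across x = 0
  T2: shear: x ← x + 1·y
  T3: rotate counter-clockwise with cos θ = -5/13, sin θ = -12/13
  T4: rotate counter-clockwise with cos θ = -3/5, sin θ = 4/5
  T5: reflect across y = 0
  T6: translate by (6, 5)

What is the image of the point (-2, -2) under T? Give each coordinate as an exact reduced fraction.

T(p) = (422/65, 451/65)

T1 reflect across x = 0: (-2, -2) → (2, -2)
T2 shear: x ← x + 1·y: (2, -2) → (0, -2)
T3 rotate counter-clockwise with cos θ = -5/13, sin θ = -12/13: (0, -2) → (-24/13, 10/13)
T4 rotate counter-clockwise with cos θ = -3/5, sin θ = 4/5: (-24/13, 10/13) → (32/65, -126/65)
T5 reflect across y = 0: (32/65, -126/65) → (32/65, 126/65)
T6 translate by (6, 5): (32/65, 126/65) → (422/65, 451/65)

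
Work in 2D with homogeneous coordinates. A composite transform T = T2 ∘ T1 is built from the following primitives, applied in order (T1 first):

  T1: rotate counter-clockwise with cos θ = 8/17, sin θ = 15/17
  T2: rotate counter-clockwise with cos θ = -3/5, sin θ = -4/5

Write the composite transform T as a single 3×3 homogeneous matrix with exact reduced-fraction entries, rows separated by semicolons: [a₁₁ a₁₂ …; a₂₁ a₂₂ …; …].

T = [36/85 77/85 0; -77/85 36/85 0; 0 0 1]

T1 = [8/17 -15/17 0; 15/17 8/17 0; 0 0 1]
T2·T1 = [36/85 77/85 0; -77/85 36/85 0; 0 0 1]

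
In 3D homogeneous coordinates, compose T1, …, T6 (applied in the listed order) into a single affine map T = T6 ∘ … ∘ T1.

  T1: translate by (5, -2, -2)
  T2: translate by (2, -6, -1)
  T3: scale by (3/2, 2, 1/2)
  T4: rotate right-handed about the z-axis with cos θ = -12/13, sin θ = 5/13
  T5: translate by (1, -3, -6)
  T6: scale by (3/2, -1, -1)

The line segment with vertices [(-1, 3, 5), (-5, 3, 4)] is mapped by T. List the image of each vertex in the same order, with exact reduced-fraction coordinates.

image vertices: (-135/26, -126/13, 5), (81/26, -96/13, 11/2)

T1 translate by (5, -2, -2): (-1, 3, 5) → (4, 1, 3); (-5, 3, 4) → (0, 1, 2)
T2 translate by (2, -6, -1): (4, 1, 3) → (6, -5, 2); (0, 1, 2) → (2, -5, 1)
T3 scale by (3/2, 2, 1/2): (6, -5, 2) → (9, -10, 1); (2, -5, 1) → (3, -10, 1/2)
T4 rotate right-handed about the z-axis with cos θ = -12/13, sin θ = 5/13: (9, -10, 1) → (-58/13, 165/13, 1); (3, -10, 1/2) → (14/13, 135/13, 1/2)
T5 translate by (1, -3, -6): (-58/13, 165/13, 1) → (-45/13, 126/13, -5); (14/13, 135/13, 1/2) → (27/13, 96/13, -11/2)
T6 scale by (3/2, -1, -1): (-45/13, 126/13, -5) → (-135/26, -126/13, 5); (27/13, 96/13, -11/2) → (81/26, -96/13, 11/2)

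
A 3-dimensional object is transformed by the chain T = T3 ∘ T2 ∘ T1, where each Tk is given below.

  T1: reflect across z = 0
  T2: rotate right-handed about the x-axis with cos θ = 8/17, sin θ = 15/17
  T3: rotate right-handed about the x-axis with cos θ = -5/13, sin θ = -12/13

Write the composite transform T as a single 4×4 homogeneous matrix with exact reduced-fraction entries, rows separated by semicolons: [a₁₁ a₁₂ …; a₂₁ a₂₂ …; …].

T1 = [1 0 0 0; 0 1 0 0; 0 0 -1 0; 0 0 0 1]
T2·T1 = [1 0 0 0; 0 8/17 15/17 0; 0 15/17 -8/17 0; 0 0 0 1]
T3·…·T1 = [1 0 0 0; 0 140/221 -171/221 0; 0 -171/221 -140/221 0; 0 0 0 1]

T = [1 0 0 0; 0 140/221 -171/221 0; 0 -171/221 -140/221 0; 0 0 0 1]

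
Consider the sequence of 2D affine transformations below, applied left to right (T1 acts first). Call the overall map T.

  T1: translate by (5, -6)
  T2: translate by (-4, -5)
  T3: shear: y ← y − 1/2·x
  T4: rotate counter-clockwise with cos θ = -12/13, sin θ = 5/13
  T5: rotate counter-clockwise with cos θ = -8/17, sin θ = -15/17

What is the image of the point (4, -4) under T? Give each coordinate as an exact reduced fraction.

T1 translate by (5, -6): (4, -4) → (9, -10)
T2 translate by (-4, -5): (9, -10) → (5, -15)
T3 shear: y ← y − 1/2·x: (5, -15) → (5, -35/2)
T4 rotate counter-clockwise with cos θ = -12/13, sin θ = 5/13: (5, -35/2) → (55/26, 235/13)
T5 rotate counter-clockwise with cos θ = -8/17, sin θ = -15/17: (55/26, 235/13) → (3305/221, -4585/442)

T(p) = (3305/221, -4585/442)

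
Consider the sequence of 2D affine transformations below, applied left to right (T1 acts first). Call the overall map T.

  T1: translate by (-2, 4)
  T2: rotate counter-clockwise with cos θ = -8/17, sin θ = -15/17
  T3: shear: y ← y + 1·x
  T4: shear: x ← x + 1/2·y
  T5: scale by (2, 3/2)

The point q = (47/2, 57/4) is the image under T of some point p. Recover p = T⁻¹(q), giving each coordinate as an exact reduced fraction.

p = (-7/2, 1)

T1 = [1 0 -2; 0 1 4; 0 0 1]
T2·T1 = [-8/17 15/17 76/17; -15/17 -8/17 -2/17; 0 0 1]
T3·…·T1 = [-8/17 15/17 76/17; -23/17 7/17 74/17; 0 0 1]
T4·…·T1 = [-39/34 37/34 113/17; -23/17 7/17 74/17; 0 0 1]
T5·…·T1 = [-39/17 37/17 226/17; -69/34 21/34 111/17; 0 0 1]
det M = 3; M⁻¹ = [7/34 -37/51 2; 23/34 -13/17 -4; 0 0 1]
M⁻¹ · (47/2, 57/4)ᵀ = (-7/2, 1)ᵀ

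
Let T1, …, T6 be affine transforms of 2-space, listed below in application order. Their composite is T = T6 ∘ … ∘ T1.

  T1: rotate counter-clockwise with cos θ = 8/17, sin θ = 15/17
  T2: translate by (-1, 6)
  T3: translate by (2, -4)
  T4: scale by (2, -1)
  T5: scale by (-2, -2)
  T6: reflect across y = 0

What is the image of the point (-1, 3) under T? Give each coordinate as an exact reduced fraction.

T1 rotate counter-clockwise with cos θ = 8/17, sin θ = 15/17: (-1, 3) → (-53/17, 9/17)
T2 translate by (-1, 6): (-53/17, 9/17) → (-70/17, 111/17)
T3 translate by (2, -4): (-70/17, 111/17) → (-36/17, 43/17)
T4 scale by (2, -1): (-36/17, 43/17) → (-72/17, -43/17)
T5 scale by (-2, -2): (-72/17, -43/17) → (144/17, 86/17)
T6 reflect across y = 0: (144/17, 86/17) → (144/17, -86/17)

T(p) = (144/17, -86/17)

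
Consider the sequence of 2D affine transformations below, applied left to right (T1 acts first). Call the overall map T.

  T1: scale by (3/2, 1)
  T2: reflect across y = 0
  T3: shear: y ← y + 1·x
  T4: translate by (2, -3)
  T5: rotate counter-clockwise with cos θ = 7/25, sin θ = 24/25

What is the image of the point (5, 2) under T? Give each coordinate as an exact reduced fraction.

T1 scale by (3/2, 1): (5, 2) → (15/2, 2)
T2 reflect across y = 0: (15/2, 2) → (15/2, -2)
T3 shear: y ← y + 1·x: (15/2, -2) → (15/2, 11/2)
T4 translate by (2, -3): (15/2, 11/2) → (19/2, 5/2)
T5 rotate counter-clockwise with cos θ = 7/25, sin θ = 24/25: (19/2, 5/2) → (13/50, 491/50)

T(p) = (13/50, 491/50)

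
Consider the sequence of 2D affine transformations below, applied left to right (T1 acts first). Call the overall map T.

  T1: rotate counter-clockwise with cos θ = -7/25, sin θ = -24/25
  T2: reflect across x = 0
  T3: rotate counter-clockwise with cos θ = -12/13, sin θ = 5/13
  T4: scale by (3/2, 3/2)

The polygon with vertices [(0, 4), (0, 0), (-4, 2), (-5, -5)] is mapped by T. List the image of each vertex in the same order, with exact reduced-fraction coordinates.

T1 rotate counter-clockwise with cos θ = -7/25, sin θ = -24/25: (0, 4) → (96/25, -28/25); (0, 0) → (0, 0); (-4, 2) → (76/25, 82/25); (-5, -5) → (-17/5, 31/5)
T2 reflect across x = 0: (96/25, -28/25) → (-96/25, -28/25); (0, 0) → (0, 0); (76/25, 82/25) → (-76/25, 82/25); (-17/5, 31/5) → (17/5, 31/5)
T3 rotate counter-clockwise with cos θ = -12/13, sin θ = 5/13: (-96/25, -28/25) → (1292/325, -144/325); (0, 0) → (0, 0); (-76/25, 82/25) → (502/325, -1364/325); (17/5, 31/5) → (-359/65, -287/65)
T4 scale by (3/2, 3/2): (1292/325, -144/325) → (1938/325, -216/325); (0, 0) → (0, 0); (502/325, -1364/325) → (753/325, -2046/325); (-359/65, -287/65) → (-1077/130, -861/130)

image vertices: (1938/325, -216/325), (0, 0), (753/325, -2046/325), (-1077/130, -861/130)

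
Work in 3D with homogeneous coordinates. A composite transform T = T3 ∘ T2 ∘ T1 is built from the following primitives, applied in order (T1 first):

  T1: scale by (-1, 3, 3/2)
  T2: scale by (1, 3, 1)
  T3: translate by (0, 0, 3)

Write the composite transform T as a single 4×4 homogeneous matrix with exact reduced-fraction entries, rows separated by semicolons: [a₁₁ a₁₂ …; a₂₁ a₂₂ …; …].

T = [-1 0 0 0; 0 9 0 0; 0 0 3/2 3; 0 0 0 1]

T1 = [-1 0 0 0; 0 3 0 0; 0 0 3/2 0; 0 0 0 1]
T2·T1 = [-1 0 0 0; 0 9 0 0; 0 0 3/2 0; 0 0 0 1]
T3·…·T1 = [-1 0 0 0; 0 9 0 0; 0 0 3/2 3; 0 0 0 1]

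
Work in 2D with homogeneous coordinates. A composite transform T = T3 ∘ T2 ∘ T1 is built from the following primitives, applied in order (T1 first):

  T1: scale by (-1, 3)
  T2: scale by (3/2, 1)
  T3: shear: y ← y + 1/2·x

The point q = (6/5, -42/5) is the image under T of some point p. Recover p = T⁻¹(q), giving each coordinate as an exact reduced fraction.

p = (-4/5, -3)

T1 = [-1 0 0; 0 3 0; 0 0 1]
T2·T1 = [-3/2 0 0; 0 3 0; 0 0 1]
T3·…·T1 = [-3/2 0 0; -3/4 3 0; 0 0 1]
det M = -9/2; M⁻¹ = [-2/3 0 0; -1/6 1/3 0; 0 0 1]
M⁻¹ · (6/5, -42/5)ᵀ = (-4/5, -3)ᵀ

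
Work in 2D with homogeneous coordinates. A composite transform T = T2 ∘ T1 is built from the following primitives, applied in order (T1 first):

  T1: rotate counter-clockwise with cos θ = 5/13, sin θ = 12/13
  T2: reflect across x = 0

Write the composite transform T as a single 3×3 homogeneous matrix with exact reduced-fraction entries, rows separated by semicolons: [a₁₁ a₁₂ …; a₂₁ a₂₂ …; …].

T = [-5/13 12/13 0; 12/13 5/13 0; 0 0 1]

T1 = [5/13 -12/13 0; 12/13 5/13 0; 0 0 1]
T2·T1 = [-5/13 12/13 0; 12/13 5/13 0; 0 0 1]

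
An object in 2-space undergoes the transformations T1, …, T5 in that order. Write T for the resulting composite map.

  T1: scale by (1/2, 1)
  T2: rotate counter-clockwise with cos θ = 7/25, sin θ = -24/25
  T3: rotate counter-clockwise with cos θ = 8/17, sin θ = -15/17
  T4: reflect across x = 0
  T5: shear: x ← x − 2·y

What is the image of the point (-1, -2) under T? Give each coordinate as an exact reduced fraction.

T(p) = (-63/25, 89/50)

T1 scale by (1/2, 1): (-1, -2) → (-1/2, -2)
T2 rotate counter-clockwise with cos θ = 7/25, sin θ = -24/25: (-1/2, -2) → (-103/50, -2/25)
T3 rotate counter-clockwise with cos θ = 8/17, sin θ = -15/17: (-103/50, -2/25) → (-26/25, 89/50)
T4 reflect across x = 0: (-26/25, 89/50) → (26/25, 89/50)
T5 shear: x ← x − 2·y: (26/25, 89/50) → (-63/25, 89/50)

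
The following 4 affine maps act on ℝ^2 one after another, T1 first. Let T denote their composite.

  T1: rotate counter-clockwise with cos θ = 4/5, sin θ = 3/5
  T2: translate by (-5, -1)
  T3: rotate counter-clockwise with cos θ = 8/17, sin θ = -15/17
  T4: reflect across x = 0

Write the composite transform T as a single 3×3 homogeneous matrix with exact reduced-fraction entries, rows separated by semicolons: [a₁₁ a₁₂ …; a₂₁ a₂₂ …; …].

T1 = [4/5 -3/5 0; 3/5 4/5 0; 0 0 1]
T2·T1 = [4/5 -3/5 -5; 3/5 4/5 -1; 0 0 1]
T3·…·T1 = [77/85 36/85 -55/17; -36/85 77/85 67/17; 0 0 1]
T4·…·T1 = [-77/85 -36/85 55/17; -36/85 77/85 67/17; 0 0 1]

T = [-77/85 -36/85 55/17; -36/85 77/85 67/17; 0 0 1]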